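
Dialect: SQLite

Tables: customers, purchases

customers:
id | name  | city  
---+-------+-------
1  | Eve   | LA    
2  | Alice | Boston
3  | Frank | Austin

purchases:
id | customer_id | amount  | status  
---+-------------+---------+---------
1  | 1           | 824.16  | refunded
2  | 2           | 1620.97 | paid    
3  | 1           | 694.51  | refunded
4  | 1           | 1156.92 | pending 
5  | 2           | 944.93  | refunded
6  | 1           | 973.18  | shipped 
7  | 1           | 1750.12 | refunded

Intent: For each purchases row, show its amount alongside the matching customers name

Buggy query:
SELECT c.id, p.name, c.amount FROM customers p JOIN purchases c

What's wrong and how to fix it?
Bug: JOIN with no ON clause produces a cartesian product; every purchases row pairs with every customers row

Fix: Specify the join condition linking the foreign key to the parent id

Corrected query:
SELECT c.id, p.name, c.amount FROM customers p JOIN purchases c ON c.customer_id = p.id

Result:
id | name  | amount 
---+-------+--------
1  | Eve   | 824.16 
2  | Alice | 1620.97
3  | Eve   | 694.51 
4  | Eve   | 1156.92
5  | Alice | 944.93 
6  | Eve   | 973.18 
7  | Eve   | 1750.12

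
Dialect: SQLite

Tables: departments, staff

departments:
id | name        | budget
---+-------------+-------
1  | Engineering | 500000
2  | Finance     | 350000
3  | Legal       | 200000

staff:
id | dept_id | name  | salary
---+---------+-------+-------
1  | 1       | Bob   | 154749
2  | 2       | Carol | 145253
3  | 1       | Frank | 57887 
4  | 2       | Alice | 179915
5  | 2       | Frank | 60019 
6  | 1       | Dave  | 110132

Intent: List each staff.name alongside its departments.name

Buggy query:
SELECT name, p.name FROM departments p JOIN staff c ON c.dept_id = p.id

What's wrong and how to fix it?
Bug: 'name' exists in both joined tables, so the database can't tell which one is meant

Fix: Qualify the column with its table alias (c.name)

Corrected query:
SELECT c.name, p.name FROM departments p JOIN staff c ON c.dept_id = p.id

Result:
name  | name       
------+------------
Bob   | Engineering
Carol | Finance    
Frank | Engineering
Alice | Finance    
Frank | Finance    
Dave  | Engineering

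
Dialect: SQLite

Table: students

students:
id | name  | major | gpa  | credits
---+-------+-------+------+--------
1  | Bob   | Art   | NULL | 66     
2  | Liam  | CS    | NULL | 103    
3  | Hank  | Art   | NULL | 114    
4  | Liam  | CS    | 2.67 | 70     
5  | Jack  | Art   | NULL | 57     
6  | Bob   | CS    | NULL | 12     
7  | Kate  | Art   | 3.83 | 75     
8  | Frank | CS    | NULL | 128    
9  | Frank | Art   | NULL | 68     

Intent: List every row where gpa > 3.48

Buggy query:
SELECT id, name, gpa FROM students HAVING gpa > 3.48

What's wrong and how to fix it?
Bug: This is a non-aggregate query (no GROUP BY, no aggregates), so in SQLite the HAVING clause is invalid here; a row-level condition belongs in WHERE

Fix: Use WHERE for row-level filtering

Corrected query:
SELECT id, name, gpa FROM students WHERE gpa > 3.48

Result:
id | name | gpa 
---+------+-----
7  | Kate | 3.83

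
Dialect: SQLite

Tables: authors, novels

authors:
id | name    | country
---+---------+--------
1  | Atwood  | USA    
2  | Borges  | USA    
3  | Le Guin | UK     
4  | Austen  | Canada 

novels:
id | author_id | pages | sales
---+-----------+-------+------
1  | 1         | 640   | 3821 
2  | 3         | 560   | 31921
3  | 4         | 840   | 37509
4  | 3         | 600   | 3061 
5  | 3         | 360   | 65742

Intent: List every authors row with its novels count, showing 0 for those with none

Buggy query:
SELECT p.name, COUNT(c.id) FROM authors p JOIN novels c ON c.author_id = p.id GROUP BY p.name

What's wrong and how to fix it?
Bug: INNER JOIN drops authors rows that have no matching novels rows

Fix: Switch to LEFT JOIN to retain unmatched parent rows

Corrected query:
SELECT p.name, COUNT(c.id) FROM authors p LEFT JOIN novels c ON c.author_id = p.id GROUP BY p.name

Result:
name    | COUNT(c.id)
--------+------------
Atwood  | 1          
Austen  | 1          
Borges  | 0          
Le Guin | 3          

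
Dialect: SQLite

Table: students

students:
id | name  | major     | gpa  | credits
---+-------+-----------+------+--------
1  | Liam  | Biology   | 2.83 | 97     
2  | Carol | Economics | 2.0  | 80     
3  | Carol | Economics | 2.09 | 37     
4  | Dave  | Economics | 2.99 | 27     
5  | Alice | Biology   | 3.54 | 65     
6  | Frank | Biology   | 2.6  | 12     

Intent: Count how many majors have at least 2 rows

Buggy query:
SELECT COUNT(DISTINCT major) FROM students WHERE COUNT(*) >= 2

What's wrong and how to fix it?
Bug: COUNT(*) cannot appear in WHERE; the per-group count doesn't exist yet

Fix: Group first with HAVING COUNT(*) >= 2, then COUNT the resulting groups

Corrected query:
SELECT COUNT(*) FROM (SELECT major FROM students GROUP BY major HAVING COUNT(*) >= 2)

Result:
COUNT(*)
--------
2       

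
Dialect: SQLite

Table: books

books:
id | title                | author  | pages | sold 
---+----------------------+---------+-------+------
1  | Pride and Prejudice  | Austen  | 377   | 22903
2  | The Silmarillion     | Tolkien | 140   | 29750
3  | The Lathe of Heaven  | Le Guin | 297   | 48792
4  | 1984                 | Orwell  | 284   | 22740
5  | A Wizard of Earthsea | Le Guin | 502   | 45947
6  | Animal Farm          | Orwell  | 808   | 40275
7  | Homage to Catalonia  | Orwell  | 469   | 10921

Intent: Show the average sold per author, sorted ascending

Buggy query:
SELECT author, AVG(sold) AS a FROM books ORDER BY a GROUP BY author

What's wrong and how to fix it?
Bug: ORDER BY appears before GROUP BY; SQL clause order requires GROUP BY first

Fix: Reorder: SELECT … FROM … GROUP BY … ORDER BY …

Corrected query:
SELECT author, AVG(sold) AS a FROM books GROUP BY author ORDER BY a

Result:
author  | a           
--------+-------------
Austen  | 22903       
Orwell  | 24645.333333
Tolkien | 29750       
Le Guin | 47369.5     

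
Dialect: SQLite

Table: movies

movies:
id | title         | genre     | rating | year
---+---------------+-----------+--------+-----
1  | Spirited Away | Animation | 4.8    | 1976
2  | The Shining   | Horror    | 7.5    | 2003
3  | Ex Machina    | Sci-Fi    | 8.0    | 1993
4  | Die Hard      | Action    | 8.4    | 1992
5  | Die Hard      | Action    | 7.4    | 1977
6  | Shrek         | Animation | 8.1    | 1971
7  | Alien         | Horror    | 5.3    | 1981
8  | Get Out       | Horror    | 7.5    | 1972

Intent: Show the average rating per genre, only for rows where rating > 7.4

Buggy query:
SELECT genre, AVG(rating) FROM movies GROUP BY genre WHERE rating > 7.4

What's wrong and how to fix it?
Bug: WHERE cannot follow GROUP BY

Fix: Move the WHERE clause before GROUP BY

Corrected query:
SELECT genre, AVG(rating) FROM movies WHERE rating > 7.4 GROUP BY genre

Result:
genre     | AVG(rating)
----------+------------
Action    | 8.4        
Animation | 8.1        
Horror    | 7.5        
Sci-Fi    | 8          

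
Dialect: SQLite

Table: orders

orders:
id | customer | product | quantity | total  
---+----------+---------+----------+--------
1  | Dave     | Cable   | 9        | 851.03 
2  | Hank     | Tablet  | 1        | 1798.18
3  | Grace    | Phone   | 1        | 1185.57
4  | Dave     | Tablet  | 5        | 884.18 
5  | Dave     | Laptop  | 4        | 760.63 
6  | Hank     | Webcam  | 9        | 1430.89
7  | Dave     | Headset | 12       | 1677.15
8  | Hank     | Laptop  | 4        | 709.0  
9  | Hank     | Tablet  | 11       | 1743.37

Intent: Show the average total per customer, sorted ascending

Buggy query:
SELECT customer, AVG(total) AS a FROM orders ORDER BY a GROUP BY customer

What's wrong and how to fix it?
Bug: GROUP BY must precede ORDER BY

Fix: Reorder: SELECT … FROM … GROUP BY … ORDER BY …

Corrected query:
SELECT customer, AVG(total) AS a FROM orders GROUP BY customer ORDER BY a

Result:
customer | a        
---------+----------
Dave     | 1043.2475
Grace    | 1185.57  
Hank     | 1420.36  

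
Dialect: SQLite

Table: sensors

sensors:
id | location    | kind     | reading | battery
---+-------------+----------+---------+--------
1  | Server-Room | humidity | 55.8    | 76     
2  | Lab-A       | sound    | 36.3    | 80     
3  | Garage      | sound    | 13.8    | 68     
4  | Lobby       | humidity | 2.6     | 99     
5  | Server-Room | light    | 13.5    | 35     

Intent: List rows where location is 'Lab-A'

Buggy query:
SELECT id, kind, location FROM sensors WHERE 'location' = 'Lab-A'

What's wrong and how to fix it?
Bug: 'location' in single quotes is a string literal, not the column; the comparison is literal-vs-literal and never true

Fix: Reference the column as location without single quotes

Corrected query:
SELECT id, kind, location FROM sensors WHERE location = 'Lab-A'

Result:
id | kind  | location
---+-------+---------
2  | sound | Lab-A   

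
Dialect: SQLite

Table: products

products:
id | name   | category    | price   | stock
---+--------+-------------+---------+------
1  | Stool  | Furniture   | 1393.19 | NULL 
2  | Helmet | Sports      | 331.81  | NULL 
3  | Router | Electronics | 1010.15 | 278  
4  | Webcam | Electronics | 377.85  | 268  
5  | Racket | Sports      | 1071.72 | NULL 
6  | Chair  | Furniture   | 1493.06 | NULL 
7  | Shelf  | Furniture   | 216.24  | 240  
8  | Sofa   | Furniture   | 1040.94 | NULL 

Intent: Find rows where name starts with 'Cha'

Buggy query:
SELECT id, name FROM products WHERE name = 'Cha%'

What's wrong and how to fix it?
Bug: '=' compares the literal string including the % character; pattern matching needs LIKE

Fix: Replace '=' with LIKE so 'Cha%' is treated as a pattern

Corrected query:
SELECT id, name FROM products WHERE name LIKE 'Cha%'

Result:
id | name 
---+------
6  | Chair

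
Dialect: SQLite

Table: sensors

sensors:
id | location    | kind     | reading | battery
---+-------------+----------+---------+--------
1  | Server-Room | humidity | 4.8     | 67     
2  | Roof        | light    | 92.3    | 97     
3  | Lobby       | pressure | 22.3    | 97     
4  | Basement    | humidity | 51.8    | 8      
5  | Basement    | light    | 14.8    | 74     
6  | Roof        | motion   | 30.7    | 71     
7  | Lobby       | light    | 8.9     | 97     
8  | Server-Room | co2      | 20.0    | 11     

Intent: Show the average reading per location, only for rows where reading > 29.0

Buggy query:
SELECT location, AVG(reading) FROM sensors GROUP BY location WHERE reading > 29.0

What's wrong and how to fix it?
Bug: Row-level WHERE must come before GROUP BY in the clause order

Fix: Move the WHERE clause before GROUP BY

Corrected query:
SELECT location, AVG(reading) FROM sensors WHERE reading > 29.0 GROUP BY location

Result:
location | AVG(reading)
---------+-------------
Basement | 51.8        
Roof     | 61.5        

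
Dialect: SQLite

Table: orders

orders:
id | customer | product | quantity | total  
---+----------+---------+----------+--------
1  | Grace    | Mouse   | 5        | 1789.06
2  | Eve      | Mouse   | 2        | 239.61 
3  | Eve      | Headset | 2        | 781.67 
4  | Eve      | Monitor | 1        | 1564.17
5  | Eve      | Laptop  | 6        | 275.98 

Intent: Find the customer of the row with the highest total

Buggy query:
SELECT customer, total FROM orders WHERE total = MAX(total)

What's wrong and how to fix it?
Bug: WHERE is evaluated per row; an aggregate over the whole table isn't defined there

Fix: Wrap MAX in a scalar subquery so WHERE compares against a single value

Corrected query:
SELECT customer, total FROM orders WHERE total = (SELECT MAX(total) FROM orders)

Result:
customer | total  
---------+--------
Grace    | 1789.06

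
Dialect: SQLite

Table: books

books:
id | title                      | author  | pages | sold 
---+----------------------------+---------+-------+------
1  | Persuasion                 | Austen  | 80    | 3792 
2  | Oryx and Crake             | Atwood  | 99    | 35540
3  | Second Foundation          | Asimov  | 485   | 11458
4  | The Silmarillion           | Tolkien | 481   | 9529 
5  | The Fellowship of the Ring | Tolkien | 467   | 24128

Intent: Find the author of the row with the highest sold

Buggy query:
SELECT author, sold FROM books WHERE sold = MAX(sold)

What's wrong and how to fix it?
Bug: MAX(sold) is an aggregate and cannot be used directly in WHERE

Fix: Use a subquery: WHERE sold = (SELECT MAX(sold) FROM books)

Corrected query:
SELECT author, sold FROM books WHERE sold = (SELECT MAX(sold) FROM books)

Result:
author | sold 
-------+------
Atwood | 35540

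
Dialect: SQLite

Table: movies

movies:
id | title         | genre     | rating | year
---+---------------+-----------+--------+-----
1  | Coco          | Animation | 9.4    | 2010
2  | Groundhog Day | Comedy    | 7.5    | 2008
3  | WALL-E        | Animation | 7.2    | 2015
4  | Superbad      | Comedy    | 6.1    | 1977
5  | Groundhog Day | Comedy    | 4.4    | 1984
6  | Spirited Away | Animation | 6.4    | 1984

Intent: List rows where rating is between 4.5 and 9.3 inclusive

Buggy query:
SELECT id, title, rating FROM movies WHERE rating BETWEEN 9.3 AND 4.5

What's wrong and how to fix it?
Bug: The bounds are reversed; BETWEEN a AND b requires a <= b to match anything

Fix: Write BETWEEN 4.5 AND 9.3

Corrected query:
SELECT id, title, rating FROM movies WHERE rating BETWEEN 4.5 AND 9.3

Result:
id | title         | rating
---+---------------+-------
2  | Groundhog Day | 7.5   
3  | WALL-E        | 7.2   
4  | Superbad      | 6.1   
6  | Spirited Away | 6.4   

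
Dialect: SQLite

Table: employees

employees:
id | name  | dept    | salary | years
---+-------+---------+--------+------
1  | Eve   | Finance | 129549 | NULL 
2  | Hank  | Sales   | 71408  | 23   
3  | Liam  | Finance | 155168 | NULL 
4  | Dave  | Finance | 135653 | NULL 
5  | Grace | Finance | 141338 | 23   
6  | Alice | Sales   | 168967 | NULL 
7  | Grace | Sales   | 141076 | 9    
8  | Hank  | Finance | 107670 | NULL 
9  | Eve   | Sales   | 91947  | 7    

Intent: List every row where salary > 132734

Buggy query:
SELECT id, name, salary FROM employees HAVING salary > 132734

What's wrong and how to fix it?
Bug: HAVING filters the output of aggregation, but this query has no GROUP BY and no aggregate functions, so SQLite rejects it (HAVING clause on a non-aggregate query); the condition here is per row

Fix: Replace HAVING with WHERE since the condition applies to individual rows

Corrected query:
SELECT id, name, salary FROM employees WHERE salary > 132734

Result:
id | name  | salary
---+-------+-------
3  | Liam  | 155168
4  | Dave  | 135653
5  | Grace | 141338
6  | Alice | 168967
7  | Grace | 141076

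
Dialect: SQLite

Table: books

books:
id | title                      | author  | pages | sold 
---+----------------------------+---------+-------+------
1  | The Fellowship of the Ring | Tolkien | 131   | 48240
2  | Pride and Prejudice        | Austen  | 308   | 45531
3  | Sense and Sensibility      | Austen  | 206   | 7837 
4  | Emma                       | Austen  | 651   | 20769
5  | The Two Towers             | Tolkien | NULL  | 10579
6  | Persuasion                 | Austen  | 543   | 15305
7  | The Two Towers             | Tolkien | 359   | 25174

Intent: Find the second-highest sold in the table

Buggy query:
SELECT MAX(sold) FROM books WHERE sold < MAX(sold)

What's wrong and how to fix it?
Bug: MAX(sold) on the right of the comparison is an aggregate-in-WHERE error

Fix: Compute the overall MAX in a subquery, then take MAX of rows below it

Corrected query:
SELECT MAX(sold) FROM books WHERE sold < (SELECT MAX(sold) FROM books)

Result:
MAX(sold)
---------
45531    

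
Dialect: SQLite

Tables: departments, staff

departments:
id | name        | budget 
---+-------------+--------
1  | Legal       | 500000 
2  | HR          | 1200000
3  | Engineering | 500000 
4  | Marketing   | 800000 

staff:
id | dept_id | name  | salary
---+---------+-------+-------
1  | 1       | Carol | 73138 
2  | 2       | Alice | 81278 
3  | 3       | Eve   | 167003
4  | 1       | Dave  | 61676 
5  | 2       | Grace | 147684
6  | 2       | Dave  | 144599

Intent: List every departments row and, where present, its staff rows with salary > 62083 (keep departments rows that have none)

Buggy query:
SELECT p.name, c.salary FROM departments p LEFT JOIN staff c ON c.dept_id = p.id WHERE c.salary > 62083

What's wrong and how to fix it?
Bug: Filtering c.salary in WHERE discards the NULL rows produced by LEFT JOIN, turning it into an inner join

Fix: Move the right-table condition into the ON clause so unmatched parents are kept

Corrected query:
SELECT p.name, c.salary FROM departments p LEFT JOIN staff c ON c.dept_id = p.id AND c.salary > 62083

Result:
name        | salary
------------+-------
Legal       | 73138 
HR          | 81278 
HR          | 144599
HR          | 147684
Engineering | 167003
Marketing   | NULL  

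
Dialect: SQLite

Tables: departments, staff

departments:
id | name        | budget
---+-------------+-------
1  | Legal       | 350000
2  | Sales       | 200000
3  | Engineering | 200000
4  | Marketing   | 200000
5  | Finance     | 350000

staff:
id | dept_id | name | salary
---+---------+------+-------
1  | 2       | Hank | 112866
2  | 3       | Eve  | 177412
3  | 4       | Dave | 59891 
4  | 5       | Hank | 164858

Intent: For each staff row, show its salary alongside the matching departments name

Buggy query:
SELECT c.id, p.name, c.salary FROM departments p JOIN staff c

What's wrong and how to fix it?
Bug: Missing join condition: each staff row is matched to all departments rows instead of just its own

Fix: Specify the join condition linking the foreign key to the parent id

Corrected query:
SELECT c.id, p.name, c.salary FROM departments p JOIN staff c ON c.dept_id = p.id

Result:
id | name        | salary
---+-------------+-------
1  | Sales       | 112866
2  | Engineering | 177412
3  | Marketing   | 59891 
4  | Finance     | 164858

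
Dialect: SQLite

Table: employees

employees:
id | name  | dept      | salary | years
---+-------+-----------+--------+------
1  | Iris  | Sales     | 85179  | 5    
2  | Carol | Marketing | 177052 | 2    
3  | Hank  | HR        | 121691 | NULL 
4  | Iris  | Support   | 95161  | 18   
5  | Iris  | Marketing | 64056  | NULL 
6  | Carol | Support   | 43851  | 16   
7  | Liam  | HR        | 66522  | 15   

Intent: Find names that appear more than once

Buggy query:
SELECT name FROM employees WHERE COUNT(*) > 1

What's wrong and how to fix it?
Bug: WHERE can't reference COUNT(*); aggregates are computed after WHERE

Fix: Group first, then use HAVING for the count condition

Corrected query:
SELECT name FROM employees GROUP BY name HAVING COUNT(*) > 1

Result:
name 
-----
Carol
Iris 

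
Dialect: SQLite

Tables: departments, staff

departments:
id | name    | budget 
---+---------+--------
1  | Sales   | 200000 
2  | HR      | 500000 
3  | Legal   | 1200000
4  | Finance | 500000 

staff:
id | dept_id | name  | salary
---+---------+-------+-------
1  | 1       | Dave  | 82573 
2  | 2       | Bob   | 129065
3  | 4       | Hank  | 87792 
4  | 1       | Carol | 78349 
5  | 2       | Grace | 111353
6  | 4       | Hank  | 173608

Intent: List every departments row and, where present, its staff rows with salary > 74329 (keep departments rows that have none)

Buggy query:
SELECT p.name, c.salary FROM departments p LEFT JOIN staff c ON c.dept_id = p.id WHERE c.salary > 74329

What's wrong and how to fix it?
Bug: A WHERE condition on the right-hand table after LEFT JOIN drops unmatched parents

Fix: Move the right-table condition into the ON clause so unmatched parents are kept

Corrected query:
SELECT p.name, c.salary FROM departments p LEFT JOIN staff c ON c.dept_id = p.id AND c.salary > 74329

Result:
name    | salary
--------+-------
Sales   | 78349 
Sales   | 82573 
HR      | 111353
HR      | 129065
Legal   | NULL  
Finance | 87792 
Finance | 173608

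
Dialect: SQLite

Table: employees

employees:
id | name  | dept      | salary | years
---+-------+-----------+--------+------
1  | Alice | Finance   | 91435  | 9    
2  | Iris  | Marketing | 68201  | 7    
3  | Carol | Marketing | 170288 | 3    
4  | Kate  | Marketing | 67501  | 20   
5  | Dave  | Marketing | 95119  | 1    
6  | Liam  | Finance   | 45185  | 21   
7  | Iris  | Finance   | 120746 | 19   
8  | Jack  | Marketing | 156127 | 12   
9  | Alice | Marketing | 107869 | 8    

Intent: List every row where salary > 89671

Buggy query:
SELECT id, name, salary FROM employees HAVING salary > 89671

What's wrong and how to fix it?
Bug: This is a non-aggregate query (no GROUP BY, no aggregates), so in SQLite the HAVING clause is invalid here; a row-level condition belongs in WHERE

Fix: Replace HAVING with WHERE since the condition applies to individual rows

Corrected query:
SELECT id, name, salary FROM employees WHERE salary > 89671

Result:
id | name  | salary
---+-------+-------
1  | Alice | 91435 
3  | Carol | 170288
5  | Dave  | 95119 
7  | Iris  | 120746
8  | Jack  | 156127
9  | Alice | 107869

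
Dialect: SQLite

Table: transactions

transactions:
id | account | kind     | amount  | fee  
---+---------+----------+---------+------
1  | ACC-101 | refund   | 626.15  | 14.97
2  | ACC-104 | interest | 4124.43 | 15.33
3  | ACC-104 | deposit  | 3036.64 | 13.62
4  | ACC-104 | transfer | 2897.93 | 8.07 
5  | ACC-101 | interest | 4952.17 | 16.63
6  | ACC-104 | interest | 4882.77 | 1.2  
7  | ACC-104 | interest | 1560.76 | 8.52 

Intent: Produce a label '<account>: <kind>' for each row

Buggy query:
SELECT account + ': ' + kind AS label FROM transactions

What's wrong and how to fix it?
Bug: '+' is numeric addition; on text columns SQLite converts them to 0 instead of concatenating

Fix: Use the || operator for string concatenation

Corrected query:
SELECT account || ': ' || kind AS label FROM transactions

Result:
label            
-----------------
ACC-101: refund  
ACC-104: interest
ACC-104: deposit 
ACC-104: transfer
ACC-101: interest
ACC-104: interest
ACC-104: interest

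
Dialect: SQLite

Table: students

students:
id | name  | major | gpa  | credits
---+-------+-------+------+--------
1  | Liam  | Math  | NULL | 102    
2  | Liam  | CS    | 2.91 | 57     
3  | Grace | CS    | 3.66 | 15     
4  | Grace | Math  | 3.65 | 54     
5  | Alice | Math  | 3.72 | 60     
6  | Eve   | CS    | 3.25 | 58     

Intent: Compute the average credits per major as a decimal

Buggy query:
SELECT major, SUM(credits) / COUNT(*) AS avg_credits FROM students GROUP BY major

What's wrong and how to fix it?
Bug: SUM(credits) and COUNT(*) are both integers; the division truncates the fractional part

Fix: Multiply by 1.0 (or CAST to REAL) to force floating-point division

Corrected query:
SELECT major, SUM(credits) * 1.0 / COUNT(*) AS avg_credits FROM students GROUP BY major

Result:
major | avg_credits
------+------------
CS    | 43.333333  
Math  | 72         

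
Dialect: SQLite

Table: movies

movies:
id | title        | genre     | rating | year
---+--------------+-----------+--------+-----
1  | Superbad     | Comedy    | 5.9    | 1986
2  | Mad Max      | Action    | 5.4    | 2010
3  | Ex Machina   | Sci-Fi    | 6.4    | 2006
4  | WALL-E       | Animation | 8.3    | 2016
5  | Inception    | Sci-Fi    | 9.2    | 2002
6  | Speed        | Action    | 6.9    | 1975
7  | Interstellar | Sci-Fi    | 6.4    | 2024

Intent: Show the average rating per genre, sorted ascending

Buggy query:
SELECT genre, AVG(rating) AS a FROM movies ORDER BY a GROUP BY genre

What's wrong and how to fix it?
Bug: ORDER BY appears before GROUP BY; SQL clause order requires GROUP BY first

Fix: Reorder: SELECT … FROM … GROUP BY … ORDER BY …

Corrected query:
SELECT genre, AVG(rating) AS a FROM movies GROUP BY genre ORDER BY a

Result:
genre     | a       
----------+---------
Comedy    | 5.9     
Action    | 6.15    
Sci-Fi    | 7.333333
Animation | 8.3     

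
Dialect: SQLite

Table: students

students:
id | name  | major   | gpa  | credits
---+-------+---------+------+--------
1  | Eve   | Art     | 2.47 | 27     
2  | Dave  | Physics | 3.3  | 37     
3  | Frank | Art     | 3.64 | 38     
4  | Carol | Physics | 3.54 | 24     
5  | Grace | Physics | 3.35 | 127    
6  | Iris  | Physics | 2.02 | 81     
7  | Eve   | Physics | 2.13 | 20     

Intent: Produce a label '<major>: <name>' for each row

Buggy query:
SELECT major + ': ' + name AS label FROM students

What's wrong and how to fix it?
Bug: '+' is numeric addition; on text columns SQLite converts them to 0 instead of concatenating

Fix: Use the || operator for string concatenation

Corrected query:
SELECT major || ': ' || name AS label FROM students

Result:
label         
--------------
Art: Eve      
Physics: Dave 
Art: Frank    
Physics: Carol
Physics: Grace
Physics: Iris 
Physics: Eve  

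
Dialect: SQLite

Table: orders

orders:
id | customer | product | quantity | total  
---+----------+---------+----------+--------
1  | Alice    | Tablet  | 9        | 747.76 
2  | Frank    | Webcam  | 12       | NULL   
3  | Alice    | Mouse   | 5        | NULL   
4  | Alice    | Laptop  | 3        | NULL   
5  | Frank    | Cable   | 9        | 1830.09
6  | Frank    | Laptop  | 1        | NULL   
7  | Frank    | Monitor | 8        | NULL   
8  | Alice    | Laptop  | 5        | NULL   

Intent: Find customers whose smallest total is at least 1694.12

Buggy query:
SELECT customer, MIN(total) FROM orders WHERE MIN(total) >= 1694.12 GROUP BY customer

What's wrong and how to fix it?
Bug: Aggregates like MIN are computed per group after WHERE runs

Fix: Replace WHERE with HAVING after the GROUP BY

Corrected query:
SELECT customer, MIN(total) FROM orders GROUP BY customer HAVING MIN(total) >= 1694.12

Result:
customer | MIN(total)
---------+-----------
Frank    | 1830.09   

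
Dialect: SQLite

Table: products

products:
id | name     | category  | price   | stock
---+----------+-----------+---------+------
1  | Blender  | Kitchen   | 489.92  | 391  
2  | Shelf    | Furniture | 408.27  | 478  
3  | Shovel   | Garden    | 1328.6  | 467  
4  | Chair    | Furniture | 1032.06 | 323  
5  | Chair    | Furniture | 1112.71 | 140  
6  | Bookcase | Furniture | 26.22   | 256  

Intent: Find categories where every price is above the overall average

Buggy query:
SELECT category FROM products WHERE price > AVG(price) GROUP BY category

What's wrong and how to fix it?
Bug: AVG() is an aggregate; it can't sit directly in WHERE

Fix: Use a subquery for AVG and a HAVING MIN(...) filter so the condition holds for every row in the group

Corrected query:
SELECT category FROM products GROUP BY category HAVING MIN(price) > (SELECT AVG(price) FROM products)

Result:
category
--------
Garden  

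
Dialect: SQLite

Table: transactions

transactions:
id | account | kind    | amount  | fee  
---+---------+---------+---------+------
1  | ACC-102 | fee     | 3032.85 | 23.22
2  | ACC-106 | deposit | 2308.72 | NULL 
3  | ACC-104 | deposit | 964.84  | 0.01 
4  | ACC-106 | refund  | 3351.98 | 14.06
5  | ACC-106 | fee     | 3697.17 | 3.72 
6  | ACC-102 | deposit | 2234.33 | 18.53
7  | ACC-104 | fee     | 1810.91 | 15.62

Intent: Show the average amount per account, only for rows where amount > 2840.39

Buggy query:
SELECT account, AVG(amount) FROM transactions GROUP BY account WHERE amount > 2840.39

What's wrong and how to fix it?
Bug: WHERE cannot follow GROUP BY

Fix: Move the WHERE clause before GROUP BY

Corrected query:
SELECT account, AVG(amount) FROM transactions WHERE amount > 2840.39 GROUP BY account

Result:
account | AVG(amount)
--------+------------
ACC-102 | 3032.85    
ACC-106 | 3524.575   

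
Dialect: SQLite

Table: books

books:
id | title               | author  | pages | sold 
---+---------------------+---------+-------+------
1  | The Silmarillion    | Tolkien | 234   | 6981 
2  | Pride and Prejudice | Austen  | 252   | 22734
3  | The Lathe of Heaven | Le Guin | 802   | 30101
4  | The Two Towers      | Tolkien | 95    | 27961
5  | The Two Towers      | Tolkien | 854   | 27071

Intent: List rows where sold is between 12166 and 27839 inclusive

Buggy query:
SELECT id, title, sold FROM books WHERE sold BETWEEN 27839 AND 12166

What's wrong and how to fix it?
Bug: The bounds are reversed; BETWEEN a AND b requires a <= b to match anything

Fix: Write BETWEEN 12166 AND 27839

Corrected query:
SELECT id, title, sold FROM books WHERE sold BETWEEN 12166 AND 27839

Result:
id | title               | sold 
---+---------------------+------
2  | Pride and Prejudice | 22734
5  | The Two Towers      | 27071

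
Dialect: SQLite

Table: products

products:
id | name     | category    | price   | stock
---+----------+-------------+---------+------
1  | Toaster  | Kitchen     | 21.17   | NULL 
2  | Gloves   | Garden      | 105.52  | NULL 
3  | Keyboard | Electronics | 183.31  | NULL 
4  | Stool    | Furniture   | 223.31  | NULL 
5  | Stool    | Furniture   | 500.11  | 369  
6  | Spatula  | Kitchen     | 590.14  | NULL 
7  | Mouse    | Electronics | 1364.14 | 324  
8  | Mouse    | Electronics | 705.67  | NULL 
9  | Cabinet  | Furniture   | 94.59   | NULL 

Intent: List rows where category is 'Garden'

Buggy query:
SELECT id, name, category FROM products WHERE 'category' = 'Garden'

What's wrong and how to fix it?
Bug: Single quotes denote string literals in SQL; the column name is being compared as a constant string

Fix: Reference the column as category without single quotes

Corrected query:
SELECT id, name, category FROM products WHERE category = 'Garden'

Result:
id | name   | category
---+--------+---------
2  | Gloves | Garden  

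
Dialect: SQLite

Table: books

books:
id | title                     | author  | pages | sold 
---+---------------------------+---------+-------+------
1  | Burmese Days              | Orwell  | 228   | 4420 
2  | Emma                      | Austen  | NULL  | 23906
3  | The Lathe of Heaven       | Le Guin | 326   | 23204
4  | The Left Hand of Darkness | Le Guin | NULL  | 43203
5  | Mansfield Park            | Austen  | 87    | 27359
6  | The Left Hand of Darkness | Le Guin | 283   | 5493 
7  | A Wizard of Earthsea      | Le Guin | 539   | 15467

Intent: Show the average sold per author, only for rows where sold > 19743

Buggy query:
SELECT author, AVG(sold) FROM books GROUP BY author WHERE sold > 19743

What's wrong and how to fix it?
Bug: WHERE cannot follow GROUP BY

Fix: Move the WHERE clause before GROUP BY

Corrected query:
SELECT author, AVG(sold) FROM books WHERE sold > 19743 GROUP BY author

Result:
author  | AVG(sold)
--------+----------
Austen  | 25632.5  
Le Guin | 33203.5  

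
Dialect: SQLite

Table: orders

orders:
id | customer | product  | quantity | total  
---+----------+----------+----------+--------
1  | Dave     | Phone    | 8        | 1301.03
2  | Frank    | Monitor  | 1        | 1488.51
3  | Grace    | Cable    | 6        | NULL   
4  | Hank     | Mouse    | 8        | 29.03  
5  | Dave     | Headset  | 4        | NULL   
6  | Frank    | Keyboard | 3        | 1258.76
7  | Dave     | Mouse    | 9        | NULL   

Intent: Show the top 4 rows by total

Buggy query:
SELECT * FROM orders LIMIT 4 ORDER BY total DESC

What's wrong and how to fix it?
Bug: ORDER BY cannot follow LIMIT; LIMIT is the final clause

Fix: Swap the clauses: ORDER BY first, then LIMIT

Corrected query:
SELECT * FROM orders ORDER BY total DESC LIMIT 4

Result:
id | customer | product  | quantity | total  
---+----------+----------+----------+--------
2  | Frank    | Monitor  | 1        | 1488.51
1  | Dave     | Phone    | 8        | 1301.03
6  | Frank    | Keyboard | 3        | 1258.76
4  | Hank     | Mouse    | 8        | 29.03  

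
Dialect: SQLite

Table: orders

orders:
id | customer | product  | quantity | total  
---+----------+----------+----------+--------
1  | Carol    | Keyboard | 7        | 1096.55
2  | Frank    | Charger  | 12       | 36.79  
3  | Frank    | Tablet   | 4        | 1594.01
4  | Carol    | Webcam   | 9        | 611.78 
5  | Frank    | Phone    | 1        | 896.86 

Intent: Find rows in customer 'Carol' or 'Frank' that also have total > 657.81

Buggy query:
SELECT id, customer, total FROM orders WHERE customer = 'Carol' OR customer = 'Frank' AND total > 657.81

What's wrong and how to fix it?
Bug: AND binds tighter than OR, so this parses as customer = 'Carol' OR (customer = 'Frank' AND total > 657.81)

Fix: Group the OR with parentheses (or use IN), then AND the threshold

Corrected query:
SELECT id, customer, total FROM orders WHERE (customer = 'Carol' OR customer = 'Frank') AND total > 657.81

Result:
id | customer | total  
---+----------+--------
1  | Carol    | 1096.55
3  | Frank    | 1594.01
5  | Frank    | 896.86 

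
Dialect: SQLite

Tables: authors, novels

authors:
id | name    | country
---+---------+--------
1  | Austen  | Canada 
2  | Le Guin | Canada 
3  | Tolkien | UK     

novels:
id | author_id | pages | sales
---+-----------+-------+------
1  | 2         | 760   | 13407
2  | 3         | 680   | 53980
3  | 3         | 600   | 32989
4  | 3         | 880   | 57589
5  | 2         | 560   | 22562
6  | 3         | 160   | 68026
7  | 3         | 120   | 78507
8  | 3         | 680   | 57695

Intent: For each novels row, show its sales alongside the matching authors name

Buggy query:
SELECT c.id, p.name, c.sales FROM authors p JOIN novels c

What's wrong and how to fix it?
Bug: Missing join condition: each novels row is matched to all authors rows instead of just its own

Fix: Add ON c.author_id = p.id to the JOIN

Corrected query:
SELECT c.id, p.name, c.sales FROM authors p JOIN novels c ON c.author_id = p.id

Result:
id | name    | sales
---+---------+------
1  | Le Guin | 13407
2  | Tolkien | 53980
3  | Tolkien | 32989
4  | Tolkien | 57589
5  | Le Guin | 22562
6  | Tolkien | 68026
7  | Tolkien | 78507
8  | Tolkien | 57695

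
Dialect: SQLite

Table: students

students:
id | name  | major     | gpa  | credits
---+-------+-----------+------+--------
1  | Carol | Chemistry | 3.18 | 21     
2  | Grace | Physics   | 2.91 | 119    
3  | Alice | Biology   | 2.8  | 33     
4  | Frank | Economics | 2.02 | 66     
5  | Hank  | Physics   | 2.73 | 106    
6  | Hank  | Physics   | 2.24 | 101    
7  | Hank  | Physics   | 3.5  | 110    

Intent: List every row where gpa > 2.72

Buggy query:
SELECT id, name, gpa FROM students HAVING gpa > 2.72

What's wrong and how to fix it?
Bug: HAVING filters the output of aggregation, but this query has no GROUP BY and no aggregate functions, so SQLite rejects it (HAVING clause on a non-aggregate query); the condition here is per row

Fix: Use WHERE for row-level filtering

Corrected query:
SELECT id, name, gpa FROM students WHERE gpa > 2.72

Result:
id | name  | gpa 
---+-------+-----
1  | Carol | 3.18
2  | Grace | 2.91
3  | Alice | 2.8 
5  | Hank  | 2.73
7  | Hank  | 3.5 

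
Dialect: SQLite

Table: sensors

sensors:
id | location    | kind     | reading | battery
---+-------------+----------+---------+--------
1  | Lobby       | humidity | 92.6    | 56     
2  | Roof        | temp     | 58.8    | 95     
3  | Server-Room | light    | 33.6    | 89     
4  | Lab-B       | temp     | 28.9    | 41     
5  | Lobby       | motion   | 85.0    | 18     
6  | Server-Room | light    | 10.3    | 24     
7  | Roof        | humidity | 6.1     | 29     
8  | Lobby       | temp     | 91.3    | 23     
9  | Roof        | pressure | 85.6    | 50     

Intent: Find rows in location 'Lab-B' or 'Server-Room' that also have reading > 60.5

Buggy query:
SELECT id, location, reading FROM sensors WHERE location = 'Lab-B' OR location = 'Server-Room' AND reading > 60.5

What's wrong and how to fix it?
Bug: Without parentheses, AND is evaluated before OR, so the reading filter only applies to the 'Server-Room' branch

Fix: Add parentheses around the OR so the AND applies to both alternatives

Corrected query:
SELECT id, location, reading FROM sensors WHERE (location = 'Lab-B' OR location = 'Server-Room') AND reading > 60.5

Result:
(no rows)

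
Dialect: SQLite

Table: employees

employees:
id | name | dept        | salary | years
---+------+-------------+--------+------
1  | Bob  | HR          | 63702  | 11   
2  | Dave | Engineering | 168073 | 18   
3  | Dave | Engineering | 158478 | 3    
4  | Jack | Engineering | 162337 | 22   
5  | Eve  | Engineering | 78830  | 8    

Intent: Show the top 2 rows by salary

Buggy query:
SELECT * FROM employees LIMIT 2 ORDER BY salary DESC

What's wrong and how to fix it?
Bug: LIMIT must come after ORDER BY

Fix: Sort with ORDER BY, then apply LIMIT

Corrected query:
SELECT * FROM employees ORDER BY salary DESC LIMIT 2

Result:
id | name | dept        | salary | years
---+------+-------------+--------+------
2  | Dave | Engineering | 168073 | 18   
4  | Jack | Engineering | 162337 | 22   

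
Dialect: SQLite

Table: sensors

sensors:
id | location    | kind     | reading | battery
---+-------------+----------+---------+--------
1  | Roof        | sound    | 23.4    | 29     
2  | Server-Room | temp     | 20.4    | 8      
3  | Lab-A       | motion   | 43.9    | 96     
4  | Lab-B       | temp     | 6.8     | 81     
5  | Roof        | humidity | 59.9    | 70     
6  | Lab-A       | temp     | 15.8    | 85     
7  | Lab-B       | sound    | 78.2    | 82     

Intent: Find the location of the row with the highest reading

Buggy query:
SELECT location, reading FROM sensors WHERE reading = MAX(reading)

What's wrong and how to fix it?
Bug: MAX(reading) is an aggregate and cannot be used directly in WHERE

Fix: Wrap MAX in a scalar subquery so WHERE compares against a single value

Corrected query:
SELECT location, reading FROM sensors WHERE reading = (SELECT MAX(reading) FROM sensors)

Result:
location | reading
---------+--------
Lab-B    | 78.2   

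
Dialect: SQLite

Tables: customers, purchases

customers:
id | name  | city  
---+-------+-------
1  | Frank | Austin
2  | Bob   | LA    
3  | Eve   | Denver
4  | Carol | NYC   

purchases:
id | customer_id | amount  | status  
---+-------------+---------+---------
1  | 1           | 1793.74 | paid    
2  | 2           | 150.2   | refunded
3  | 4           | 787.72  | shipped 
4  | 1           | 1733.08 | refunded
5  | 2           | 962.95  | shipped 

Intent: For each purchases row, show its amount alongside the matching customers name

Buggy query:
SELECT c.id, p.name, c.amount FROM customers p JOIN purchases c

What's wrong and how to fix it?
Bug: Missing join condition: each purchases row is matched to all customers rows instead of just its own

Fix: Add ON c.customer_id = p.id to the JOIN

Corrected query:
SELECT c.id, p.name, c.amount FROM customers p JOIN purchases c ON c.customer_id = p.id

Result:
id | name  | amount 
---+-------+--------
1  | Frank | 1793.74
2  | Bob   | 150.2  
3  | Carol | 787.72 
4  | Frank | 1733.08
5  | Bob   | 962.95 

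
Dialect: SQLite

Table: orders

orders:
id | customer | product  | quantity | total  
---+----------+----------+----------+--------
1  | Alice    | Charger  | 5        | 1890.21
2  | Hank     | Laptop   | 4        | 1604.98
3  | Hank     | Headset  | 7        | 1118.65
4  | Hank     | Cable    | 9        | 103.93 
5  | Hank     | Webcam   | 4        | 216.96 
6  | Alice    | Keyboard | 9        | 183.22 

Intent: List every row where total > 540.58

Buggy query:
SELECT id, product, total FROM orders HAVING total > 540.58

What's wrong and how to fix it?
Bug: HAVING filters the output of aggregation, but this query has no GROUP BY and no aggregate functions, so SQLite rejects it (HAVING clause on a non-aggregate query); the condition here is per row

Fix: Use WHERE for row-level filtering

Corrected query:
SELECT id, product, total FROM orders WHERE total > 540.58

Result:
id | product | total  
---+---------+--------
1  | Charger | 1890.21
2  | Laptop  | 1604.98
3  | Headset | 1118.65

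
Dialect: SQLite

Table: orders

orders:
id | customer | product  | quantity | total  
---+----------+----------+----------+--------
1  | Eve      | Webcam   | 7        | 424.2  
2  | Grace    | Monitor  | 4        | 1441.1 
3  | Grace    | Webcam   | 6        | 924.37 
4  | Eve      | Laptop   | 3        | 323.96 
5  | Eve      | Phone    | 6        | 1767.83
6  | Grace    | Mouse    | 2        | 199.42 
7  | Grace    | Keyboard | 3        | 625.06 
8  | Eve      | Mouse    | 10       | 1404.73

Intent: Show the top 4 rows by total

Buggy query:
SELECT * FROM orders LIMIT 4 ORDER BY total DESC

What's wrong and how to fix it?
Bug: ORDER BY cannot follow LIMIT; LIMIT is the final clause

Fix: Swap the clauses: ORDER BY first, then LIMIT

Corrected query:
SELECT * FROM orders ORDER BY total DESC LIMIT 4

Result:
id | customer | product | quantity | total  
---+----------+---------+----------+--------
5  | Eve      | Phone   | 6        | 1767.83
2  | Grace    | Monitor | 4        | 1441.1 
8  | Eve      | Mouse   | 10       | 1404.73
3  | Grace    | Webcam  | 6        | 924.37 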